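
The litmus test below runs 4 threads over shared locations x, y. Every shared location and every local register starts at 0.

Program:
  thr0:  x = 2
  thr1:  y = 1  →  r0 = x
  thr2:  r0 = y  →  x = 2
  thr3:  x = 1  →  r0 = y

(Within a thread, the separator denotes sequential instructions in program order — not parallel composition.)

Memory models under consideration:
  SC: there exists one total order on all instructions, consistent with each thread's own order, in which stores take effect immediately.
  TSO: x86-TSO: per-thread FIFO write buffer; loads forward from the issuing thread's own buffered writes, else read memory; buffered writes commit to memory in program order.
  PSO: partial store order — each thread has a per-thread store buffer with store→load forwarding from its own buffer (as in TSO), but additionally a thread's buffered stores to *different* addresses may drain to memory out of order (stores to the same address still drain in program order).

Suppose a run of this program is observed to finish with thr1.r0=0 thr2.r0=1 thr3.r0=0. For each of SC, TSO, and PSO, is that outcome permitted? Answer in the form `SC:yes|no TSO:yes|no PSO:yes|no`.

outcome vector order: (thr1.r0,thr2.r0,thr3.r0)
SC: 10 outcomes — {<0 0 1> <0 1 1> <1 0 0> <1 0 1> <1 1 0> <1 1 1> <2 0 0> <2 0 1> <2 1 0> <2 1 1>}
TSO: 12 outcomes — {<0 0 0> <0 0 1> <0 1 0> <0 1 1> <1 0 0> <1 0 1> <1 1 0> <1 1 1> <2 0 0> <2 0 1> <2 1 0> <2 1 1>}
PSO: 12 outcomes — {<0 0 0> <0 0 1> <0 1 0> <0 1 1> <1 0 0> <1 0 1> <1 1 0> <1 1 1> <2 0 0> <2 0 1> <2 1 0> <2 1 1>}
target <0 1 0> ∈ {TSO,PSO}

SC:no TSO:yes PSO:yes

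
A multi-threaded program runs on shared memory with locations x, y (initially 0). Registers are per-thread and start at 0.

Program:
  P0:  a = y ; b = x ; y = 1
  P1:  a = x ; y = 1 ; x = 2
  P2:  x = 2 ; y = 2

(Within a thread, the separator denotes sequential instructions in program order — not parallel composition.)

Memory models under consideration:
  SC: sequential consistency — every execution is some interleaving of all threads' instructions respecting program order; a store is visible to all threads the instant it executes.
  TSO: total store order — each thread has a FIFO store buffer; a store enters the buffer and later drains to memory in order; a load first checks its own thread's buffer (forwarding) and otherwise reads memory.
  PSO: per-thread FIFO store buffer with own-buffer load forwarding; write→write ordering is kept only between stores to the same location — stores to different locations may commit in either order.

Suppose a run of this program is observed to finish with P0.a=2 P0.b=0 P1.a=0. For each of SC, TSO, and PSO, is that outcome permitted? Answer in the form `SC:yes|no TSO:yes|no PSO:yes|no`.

SC:no TSO:no PSO:yes

outcome vector order: (P0.a,P0.b,P1.a)
SC (9): <0 0 0>; <0 0 2>; <0 2 0>; <0 2 2>; <1 0 0>; <1 2 0>; <1 2 2>; <2 2 0>; <2 2 2>
TSO (9): <0 0 0>; <0 0 2>; <0 2 0>; <0 2 2>; <1 0 0>; <1 2 0>; <1 2 2>; <2 2 0>; <2 2 2>
PSO (11): <0 0 0>; <0 0 2>; <0 2 0>; <0 2 2>; <1 0 0>; <1 2 0>; <1 2 2>; <2 0 0>; <2 0 2>; <2 2 0>; <2 2 2>
target <2 0 0> ∈ {PSO}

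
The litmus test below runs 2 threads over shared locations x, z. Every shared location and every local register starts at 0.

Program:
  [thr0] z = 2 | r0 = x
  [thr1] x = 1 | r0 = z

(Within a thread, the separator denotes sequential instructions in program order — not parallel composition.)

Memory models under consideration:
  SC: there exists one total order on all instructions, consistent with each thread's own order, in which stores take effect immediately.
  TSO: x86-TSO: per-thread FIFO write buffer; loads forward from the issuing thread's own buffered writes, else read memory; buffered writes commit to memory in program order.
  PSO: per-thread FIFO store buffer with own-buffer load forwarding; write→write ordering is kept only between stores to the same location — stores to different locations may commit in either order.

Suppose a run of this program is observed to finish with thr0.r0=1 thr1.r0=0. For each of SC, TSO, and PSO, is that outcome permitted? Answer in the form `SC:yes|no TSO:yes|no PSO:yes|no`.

SC:yes TSO:yes PSO:yes

outcome vector order: (thr0.r0,thr1.r0)
[SC] allowed = {<0 2>; <1 0>; <1 2>}
[TSO] allowed = {<0 0>; <0 2>; <1 0>; <1 2>}
[PSO] allowed = {<0 0>; <0 2>; <1 0>; <1 2>}
target <1 0> ∈ {SC,TSO,PSO}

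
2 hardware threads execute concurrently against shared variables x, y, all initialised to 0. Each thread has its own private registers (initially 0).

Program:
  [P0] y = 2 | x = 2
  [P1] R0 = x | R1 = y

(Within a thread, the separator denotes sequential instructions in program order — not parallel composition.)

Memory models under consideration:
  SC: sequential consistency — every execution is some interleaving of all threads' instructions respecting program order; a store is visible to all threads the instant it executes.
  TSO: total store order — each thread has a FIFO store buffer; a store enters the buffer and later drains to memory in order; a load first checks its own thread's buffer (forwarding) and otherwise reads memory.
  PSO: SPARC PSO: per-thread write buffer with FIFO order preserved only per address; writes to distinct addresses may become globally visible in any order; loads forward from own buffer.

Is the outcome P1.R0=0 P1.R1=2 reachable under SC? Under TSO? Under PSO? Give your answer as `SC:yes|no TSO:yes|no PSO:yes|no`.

SC:yes TSO:yes PSO:yes

outcome vector order: (P1.R0,P1.R1)
SC: 3 outcomes — {(0,0), (0,2), (2,2)}
TSO: 3 outcomes — {(0,0), (0,2), (2,2)}
PSO: 4 outcomes — {(0,0), (0,2), (2,0), (2,2)}
target (0,2) ∈ {SC,TSO,PSO}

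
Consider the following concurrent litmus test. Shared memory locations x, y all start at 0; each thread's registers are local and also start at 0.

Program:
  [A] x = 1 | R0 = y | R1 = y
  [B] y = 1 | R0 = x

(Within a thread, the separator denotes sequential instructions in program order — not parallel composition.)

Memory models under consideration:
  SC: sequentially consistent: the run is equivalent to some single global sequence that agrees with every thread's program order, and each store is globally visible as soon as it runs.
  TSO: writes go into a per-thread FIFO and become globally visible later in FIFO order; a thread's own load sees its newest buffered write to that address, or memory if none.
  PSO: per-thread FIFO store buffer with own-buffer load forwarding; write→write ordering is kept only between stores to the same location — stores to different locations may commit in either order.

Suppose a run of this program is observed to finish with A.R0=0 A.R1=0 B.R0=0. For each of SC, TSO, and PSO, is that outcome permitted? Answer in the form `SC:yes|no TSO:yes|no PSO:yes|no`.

outcome vector order: (A.R0,A.R1,B.R0)
under SC → 0/0/1; 0/1/1; 1/1/0; 1/1/1
under TSO → 0/0/0; 0/0/1; 0/1/0; 0/1/1; 1/1/0; 1/1/1
under PSO → 0/0/0; 0/0/1; 0/1/0; 0/1/1; 1/1/0; 1/1/1
target 0/0/0 ∈ {TSO,PSO}

SC:no TSO:yes PSO:yes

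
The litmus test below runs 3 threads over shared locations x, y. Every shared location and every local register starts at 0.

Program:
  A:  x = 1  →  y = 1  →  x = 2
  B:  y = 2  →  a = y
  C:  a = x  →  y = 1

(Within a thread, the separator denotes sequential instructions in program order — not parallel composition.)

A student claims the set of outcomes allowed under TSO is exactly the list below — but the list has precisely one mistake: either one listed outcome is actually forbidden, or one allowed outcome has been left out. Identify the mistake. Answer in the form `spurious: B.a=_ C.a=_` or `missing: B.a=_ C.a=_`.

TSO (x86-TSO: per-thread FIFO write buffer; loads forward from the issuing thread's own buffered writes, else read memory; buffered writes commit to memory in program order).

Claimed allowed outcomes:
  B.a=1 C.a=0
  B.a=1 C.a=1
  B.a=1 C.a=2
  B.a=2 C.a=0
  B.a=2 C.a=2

missing: B.a=2 C.a=1

outcome vector order: (B.a,C.a)
[TSO] allowed = {10, 11, 12, 20, 21, 22}
TSO∖claimed = {21}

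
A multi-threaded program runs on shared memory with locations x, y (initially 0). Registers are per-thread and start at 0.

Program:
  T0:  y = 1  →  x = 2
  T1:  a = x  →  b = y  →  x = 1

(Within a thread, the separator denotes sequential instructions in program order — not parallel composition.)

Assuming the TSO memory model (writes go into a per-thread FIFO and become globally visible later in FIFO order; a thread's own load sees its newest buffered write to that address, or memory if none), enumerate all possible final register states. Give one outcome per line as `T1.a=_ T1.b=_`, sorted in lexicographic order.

T1.a=0 T1.b=0
T1.a=0 T1.b=1
T1.a=2 T1.b=1

outcome vector order: (T1.a,T1.b)
|TSO outcomes| = 3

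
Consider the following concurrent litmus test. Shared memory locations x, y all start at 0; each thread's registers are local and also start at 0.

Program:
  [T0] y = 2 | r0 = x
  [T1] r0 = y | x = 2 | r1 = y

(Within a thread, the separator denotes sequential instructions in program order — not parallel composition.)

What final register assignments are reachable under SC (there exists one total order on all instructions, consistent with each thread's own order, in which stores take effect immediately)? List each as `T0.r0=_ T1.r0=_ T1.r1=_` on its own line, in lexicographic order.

T0.r0=0 T1.r0=0 T1.r1=2
T0.r0=0 T1.r0=2 T1.r1=2
T0.r0=2 T1.r0=0 T1.r1=0
T0.r0=2 T1.r0=0 T1.r1=2
T0.r0=2 T1.r0=2 T1.r1=2

outcome vector order: (T0.r0,T1.r0,T1.r1)
|SC outcomes| = 5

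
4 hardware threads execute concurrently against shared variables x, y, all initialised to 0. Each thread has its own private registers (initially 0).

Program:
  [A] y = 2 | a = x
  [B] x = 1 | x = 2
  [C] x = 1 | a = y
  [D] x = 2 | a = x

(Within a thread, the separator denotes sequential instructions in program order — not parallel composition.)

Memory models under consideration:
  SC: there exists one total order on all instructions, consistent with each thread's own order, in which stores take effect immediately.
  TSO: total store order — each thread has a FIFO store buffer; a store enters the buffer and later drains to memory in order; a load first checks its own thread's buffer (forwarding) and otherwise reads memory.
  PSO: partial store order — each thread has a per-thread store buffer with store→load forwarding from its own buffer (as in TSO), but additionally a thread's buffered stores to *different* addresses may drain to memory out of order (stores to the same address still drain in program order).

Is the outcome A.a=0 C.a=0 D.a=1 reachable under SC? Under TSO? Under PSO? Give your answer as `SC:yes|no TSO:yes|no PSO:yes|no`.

SC:no TSO:yes PSO:yes

outcome vector order: (A.a,C.a,D.a)
under SC → <0 2 1>; <0 2 2>; <1 0 1>; <1 0 2>; <1 2 1>; <1 2 2>; <2 0 1>; <2 0 2>; <2 2 1>; <2 2 2>
under TSO → <0 0 1>; <0 0 2>; <0 2 1>; <0 2 2>; <1 0 1>; <1 0 2>; <1 2 1>; <1 2 2>; <2 0 1>; <2 0 2>; <2 2 1>; <2 2 2>
under PSO → <0 0 1>; <0 0 2>; <0 2 1>; <0 2 2>; <1 0 1>; <1 0 2>; <1 2 1>; <1 2 2>; <2 0 1>; <2 0 2>; <2 2 1>; <2 2 2>
target <0 0 1> ∈ {TSO,PSO}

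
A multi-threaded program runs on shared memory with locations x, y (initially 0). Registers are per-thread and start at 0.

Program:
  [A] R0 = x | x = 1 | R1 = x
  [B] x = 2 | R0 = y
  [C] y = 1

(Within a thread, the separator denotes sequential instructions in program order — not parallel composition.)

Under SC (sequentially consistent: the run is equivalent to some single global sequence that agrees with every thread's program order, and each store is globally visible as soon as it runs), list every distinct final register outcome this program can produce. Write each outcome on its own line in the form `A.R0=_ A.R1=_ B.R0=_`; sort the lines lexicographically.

A.R0=0 A.R1=1 B.R0=0
A.R0=0 A.R1=1 B.R0=1
A.R0=0 A.R1=2 B.R0=0
A.R0=0 A.R1=2 B.R0=1
A.R0=2 A.R1=1 B.R0=0
A.R0=2 A.R1=1 B.R0=1

outcome vector order: (A.R0,A.R1,B.R0)
|SC outcomes| = 6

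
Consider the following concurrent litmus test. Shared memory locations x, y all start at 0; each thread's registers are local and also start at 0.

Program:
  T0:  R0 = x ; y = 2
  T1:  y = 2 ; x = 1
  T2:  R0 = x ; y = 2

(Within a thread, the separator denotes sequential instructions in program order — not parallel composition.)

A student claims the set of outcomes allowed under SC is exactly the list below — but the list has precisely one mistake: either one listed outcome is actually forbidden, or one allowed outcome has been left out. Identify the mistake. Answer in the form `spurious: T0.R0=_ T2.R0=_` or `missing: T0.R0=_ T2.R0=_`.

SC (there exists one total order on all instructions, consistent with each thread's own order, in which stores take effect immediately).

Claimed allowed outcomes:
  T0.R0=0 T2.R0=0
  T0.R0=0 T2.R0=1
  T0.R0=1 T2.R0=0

outcome vector order: (T0.R0,T2.R0)
SC: 4 outcomes — {00 01 10 11}
SC∖claimed = {11}

missing: T0.R0=1 T2.R0=1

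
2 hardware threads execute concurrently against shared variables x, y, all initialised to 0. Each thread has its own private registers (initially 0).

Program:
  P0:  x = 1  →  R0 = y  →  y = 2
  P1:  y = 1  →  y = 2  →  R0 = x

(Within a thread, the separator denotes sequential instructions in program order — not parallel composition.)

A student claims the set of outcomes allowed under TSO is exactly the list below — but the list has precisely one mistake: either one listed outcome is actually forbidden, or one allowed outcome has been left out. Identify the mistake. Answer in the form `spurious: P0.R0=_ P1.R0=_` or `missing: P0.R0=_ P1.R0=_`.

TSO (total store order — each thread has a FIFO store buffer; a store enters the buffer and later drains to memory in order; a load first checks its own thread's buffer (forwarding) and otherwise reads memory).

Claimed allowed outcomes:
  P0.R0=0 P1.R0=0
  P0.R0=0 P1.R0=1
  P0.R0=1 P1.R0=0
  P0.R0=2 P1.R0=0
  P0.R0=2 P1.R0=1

outcome vector order: (P0.R0,P1.R0)
TSO: 6 outcomes — {<0 0> <0 1> <1 0> <1 1> <2 0> <2 1>}
TSO∖claimed = {<1 1>}

missing: P0.R0=1 P1.R0=1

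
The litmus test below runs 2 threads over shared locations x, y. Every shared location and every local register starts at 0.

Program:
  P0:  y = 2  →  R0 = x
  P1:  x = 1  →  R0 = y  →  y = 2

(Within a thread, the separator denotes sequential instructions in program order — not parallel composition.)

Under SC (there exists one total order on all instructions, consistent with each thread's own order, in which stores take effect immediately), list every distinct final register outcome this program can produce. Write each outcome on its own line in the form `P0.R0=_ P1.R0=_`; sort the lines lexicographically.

outcome vector order: (P0.R0,P1.R0)
|SC outcomes| = 3

P0.R0=0 P1.R0=2
P0.R0=1 P1.R0=0
P0.R0=1 P1.R0=2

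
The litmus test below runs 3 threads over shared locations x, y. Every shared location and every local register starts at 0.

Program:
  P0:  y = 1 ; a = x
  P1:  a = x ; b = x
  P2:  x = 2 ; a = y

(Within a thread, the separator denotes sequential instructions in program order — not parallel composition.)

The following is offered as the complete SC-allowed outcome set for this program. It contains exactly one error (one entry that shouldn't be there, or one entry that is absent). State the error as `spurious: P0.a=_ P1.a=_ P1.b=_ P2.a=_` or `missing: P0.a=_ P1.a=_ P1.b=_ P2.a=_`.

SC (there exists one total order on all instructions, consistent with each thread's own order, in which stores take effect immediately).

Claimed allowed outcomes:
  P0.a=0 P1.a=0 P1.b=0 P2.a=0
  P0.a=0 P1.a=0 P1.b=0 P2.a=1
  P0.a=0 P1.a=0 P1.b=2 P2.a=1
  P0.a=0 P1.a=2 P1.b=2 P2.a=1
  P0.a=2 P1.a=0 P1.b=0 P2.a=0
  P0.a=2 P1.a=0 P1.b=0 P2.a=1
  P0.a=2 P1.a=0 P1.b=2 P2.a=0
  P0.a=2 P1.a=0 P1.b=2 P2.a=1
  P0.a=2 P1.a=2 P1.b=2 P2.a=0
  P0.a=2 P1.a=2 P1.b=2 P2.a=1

spurious: P0.a=0 P1.a=0 P1.b=0 P2.a=0

outcome vector order: (P0.a,P1.a,P1.b,P2.a)
SC: 9 outcomes — {<0 0 0 1> <0 0 2 1> <0 2 2 1> <2 0 0 0> <2 0 0 1> <2 0 2 0> <2 0 2 1> <2 2 2 0> <2 2 2 1>}
claimed∖SC = {<0 0 0 0>}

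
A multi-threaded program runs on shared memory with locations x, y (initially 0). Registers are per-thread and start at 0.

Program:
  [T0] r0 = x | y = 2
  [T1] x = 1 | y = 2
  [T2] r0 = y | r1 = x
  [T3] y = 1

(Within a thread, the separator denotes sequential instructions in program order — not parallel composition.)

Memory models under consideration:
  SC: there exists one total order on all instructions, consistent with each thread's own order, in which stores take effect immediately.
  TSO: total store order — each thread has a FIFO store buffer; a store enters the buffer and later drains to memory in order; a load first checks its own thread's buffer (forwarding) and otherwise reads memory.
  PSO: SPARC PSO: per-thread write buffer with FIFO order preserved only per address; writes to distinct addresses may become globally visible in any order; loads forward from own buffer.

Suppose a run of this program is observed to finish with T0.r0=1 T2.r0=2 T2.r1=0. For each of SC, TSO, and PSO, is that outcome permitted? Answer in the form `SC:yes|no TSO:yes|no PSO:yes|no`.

SC:no TSO:no PSO:yes

outcome vector order: (T0.r0,T2.r0,T2.r1)
SC: 11 outcomes — {000 001 010 011 020 021 100 101 110 111 121}
TSO: 11 outcomes — {000 001 010 011 020 021 100 101 110 111 121}
PSO: 12 outcomes — {000 001 010 011 020 021 100 101 110 111 120 121}
target 120 ∈ {PSO}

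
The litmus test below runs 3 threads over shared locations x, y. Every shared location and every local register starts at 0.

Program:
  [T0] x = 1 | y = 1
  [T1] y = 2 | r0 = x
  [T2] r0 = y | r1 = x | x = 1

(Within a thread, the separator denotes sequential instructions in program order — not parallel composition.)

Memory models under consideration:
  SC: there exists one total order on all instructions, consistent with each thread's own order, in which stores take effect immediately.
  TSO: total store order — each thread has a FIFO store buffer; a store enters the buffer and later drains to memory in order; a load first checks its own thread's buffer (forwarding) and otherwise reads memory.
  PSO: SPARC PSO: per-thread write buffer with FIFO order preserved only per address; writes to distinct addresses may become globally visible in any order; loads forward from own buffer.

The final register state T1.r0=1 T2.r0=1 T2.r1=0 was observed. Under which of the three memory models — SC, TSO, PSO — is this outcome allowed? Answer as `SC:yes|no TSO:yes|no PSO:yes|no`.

outcome vector order: (T1.r0,T2.r0,T2.r1)
[SC] allowed = {(0,0,0) (0,0,1) (0,1,1) (0,2,0) (0,2,1) (1,0,0) (1,0,1) (1,1,1) (1,2,0) (1,2,1)}
[TSO] allowed = {(0,0,0) (0,0,1) (0,1,1) (0,2,0) (0,2,1) (1,0,0) (1,0,1) (1,1,1) (1,2,0) (1,2,1)}
[PSO] allowed = {(0,0,0) (0,0,1) (0,1,0) (0,1,1) (0,2,0) (0,2,1) (1,0,0) (1,0,1) (1,1,0) (1,1,1) (1,2,0) (1,2,1)}
target (1,1,0) ∈ {PSO}

SC:no TSO:no PSO:yes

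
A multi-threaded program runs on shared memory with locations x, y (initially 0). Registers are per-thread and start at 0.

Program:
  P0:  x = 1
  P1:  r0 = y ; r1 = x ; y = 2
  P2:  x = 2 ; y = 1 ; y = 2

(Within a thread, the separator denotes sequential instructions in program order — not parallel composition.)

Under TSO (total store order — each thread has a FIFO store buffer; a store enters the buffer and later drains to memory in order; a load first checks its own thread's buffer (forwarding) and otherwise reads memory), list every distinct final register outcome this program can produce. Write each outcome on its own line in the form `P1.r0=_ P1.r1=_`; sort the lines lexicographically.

P1.r0=0 P1.r1=0
P1.r0=0 P1.r1=1
P1.r0=0 P1.r1=2
P1.r0=1 P1.r1=1
P1.r0=1 P1.r1=2
P1.r0=2 P1.r1=1
P1.r0=2 P1.r1=2

outcome vector order: (P1.r0,P1.r1)
|TSO outcomes| = 7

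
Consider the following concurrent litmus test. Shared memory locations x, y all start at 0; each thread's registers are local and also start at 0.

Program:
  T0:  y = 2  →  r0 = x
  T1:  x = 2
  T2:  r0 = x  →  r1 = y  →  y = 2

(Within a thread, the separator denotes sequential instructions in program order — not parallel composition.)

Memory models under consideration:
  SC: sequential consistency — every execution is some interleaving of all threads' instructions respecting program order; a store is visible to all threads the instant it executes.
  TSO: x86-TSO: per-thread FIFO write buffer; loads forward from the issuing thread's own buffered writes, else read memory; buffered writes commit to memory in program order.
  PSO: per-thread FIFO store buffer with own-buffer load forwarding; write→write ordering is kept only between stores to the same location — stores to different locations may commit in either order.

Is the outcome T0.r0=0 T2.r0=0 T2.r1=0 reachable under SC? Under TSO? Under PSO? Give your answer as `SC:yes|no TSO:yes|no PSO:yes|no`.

outcome vector order: (T0.r0,T2.r0,T2.r1)
SC: 7 outcomes — {(0,0,0) (0,0,2) (0,2,2) (2,0,0) (2,0,2) (2,2,0) (2,2,2)}
TSO: 8 outcomes — {(0,0,0) (0,0,2) (0,2,0) (0,2,2) (2,0,0) (2,0,2) (2,2,0) (2,2,2)}
PSO: 8 outcomes — {(0,0,0) (0,0,2) (0,2,0) (0,2,2) (2,0,0) (2,0,2) (2,2,0) (2,2,2)}
target (0,0,0) ∈ {SC,TSO,PSO}

SC:yes TSO:yes PSO:yes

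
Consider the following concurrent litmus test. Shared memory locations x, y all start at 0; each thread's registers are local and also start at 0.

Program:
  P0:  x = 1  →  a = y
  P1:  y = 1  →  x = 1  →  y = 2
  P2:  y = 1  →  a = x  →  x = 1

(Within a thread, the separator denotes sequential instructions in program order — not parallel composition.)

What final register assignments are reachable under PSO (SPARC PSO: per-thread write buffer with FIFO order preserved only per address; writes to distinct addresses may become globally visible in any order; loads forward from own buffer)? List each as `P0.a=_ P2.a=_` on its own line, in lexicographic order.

outcome vector order: (P0.a,P2.a)
|PSO outcomes| = 6

P0.a=0 P2.a=0
P0.a=0 P2.a=1
P0.a=1 P2.a=0
P0.a=1 P2.a=1
P0.a=2 P2.a=0
P0.a=2 P2.a=1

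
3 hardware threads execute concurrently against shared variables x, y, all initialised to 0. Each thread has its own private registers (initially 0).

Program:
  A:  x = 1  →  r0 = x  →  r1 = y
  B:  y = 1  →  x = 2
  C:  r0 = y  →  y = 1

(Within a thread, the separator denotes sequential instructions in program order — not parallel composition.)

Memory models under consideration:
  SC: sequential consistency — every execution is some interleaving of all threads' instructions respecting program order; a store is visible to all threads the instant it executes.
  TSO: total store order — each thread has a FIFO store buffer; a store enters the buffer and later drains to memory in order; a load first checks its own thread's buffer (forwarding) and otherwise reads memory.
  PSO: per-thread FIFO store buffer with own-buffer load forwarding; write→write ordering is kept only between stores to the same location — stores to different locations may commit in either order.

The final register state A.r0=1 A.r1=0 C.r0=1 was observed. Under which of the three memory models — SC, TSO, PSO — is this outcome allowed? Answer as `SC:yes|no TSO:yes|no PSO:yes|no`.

outcome vector order: (A.r0,A.r1,C.r0)
[SC] allowed = {<1 0 0>; <1 0 1>; <1 1 0>; <1 1 1>; <2 1 0>; <2 1 1>}
[TSO] allowed = {<1 0 0>; <1 0 1>; <1 1 0>; <1 1 1>; <2 1 0>; <2 1 1>}
[PSO] allowed = {<1 0 0>; <1 0 1>; <1 1 0>; <1 1 1>; <2 0 0>; <2 0 1>; <2 1 0>; <2 1 1>}
target <1 0 1> ∈ {SC,TSO,PSO}

SC:yes TSO:yes PSO:yes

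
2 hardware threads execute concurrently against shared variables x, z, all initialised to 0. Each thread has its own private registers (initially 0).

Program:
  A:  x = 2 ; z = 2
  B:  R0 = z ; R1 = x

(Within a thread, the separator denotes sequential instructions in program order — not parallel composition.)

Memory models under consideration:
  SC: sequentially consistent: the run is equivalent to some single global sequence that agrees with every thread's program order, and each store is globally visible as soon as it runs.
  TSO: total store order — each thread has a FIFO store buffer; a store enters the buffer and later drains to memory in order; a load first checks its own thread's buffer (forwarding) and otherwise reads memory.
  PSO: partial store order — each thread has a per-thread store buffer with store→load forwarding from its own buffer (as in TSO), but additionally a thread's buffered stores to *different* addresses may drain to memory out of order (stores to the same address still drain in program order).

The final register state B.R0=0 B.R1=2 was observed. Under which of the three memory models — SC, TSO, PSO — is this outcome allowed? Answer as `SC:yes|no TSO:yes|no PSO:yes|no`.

outcome vector order: (B.R0,B.R1)
under SC → 00 02 22
under TSO → 00 02 22
under PSO → 00 02 20 22
target 02 ∈ {SC,TSO,PSO}

SC:yes TSO:yes PSO:yes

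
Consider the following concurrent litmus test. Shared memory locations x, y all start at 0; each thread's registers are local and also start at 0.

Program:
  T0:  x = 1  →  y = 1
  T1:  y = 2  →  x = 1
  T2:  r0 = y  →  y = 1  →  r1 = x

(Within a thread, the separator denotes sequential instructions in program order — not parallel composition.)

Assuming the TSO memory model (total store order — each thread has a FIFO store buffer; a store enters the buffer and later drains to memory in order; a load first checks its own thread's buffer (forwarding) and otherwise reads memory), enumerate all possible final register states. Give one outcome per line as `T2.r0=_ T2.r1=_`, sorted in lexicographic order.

outcome vector order: (T2.r0,T2.r1)
|TSO outcomes| = 5

T2.r0=0 T2.r1=0
T2.r0=0 T2.r1=1
T2.r0=1 T2.r1=1
T2.r0=2 T2.r1=0
T2.r0=2 T2.r1=1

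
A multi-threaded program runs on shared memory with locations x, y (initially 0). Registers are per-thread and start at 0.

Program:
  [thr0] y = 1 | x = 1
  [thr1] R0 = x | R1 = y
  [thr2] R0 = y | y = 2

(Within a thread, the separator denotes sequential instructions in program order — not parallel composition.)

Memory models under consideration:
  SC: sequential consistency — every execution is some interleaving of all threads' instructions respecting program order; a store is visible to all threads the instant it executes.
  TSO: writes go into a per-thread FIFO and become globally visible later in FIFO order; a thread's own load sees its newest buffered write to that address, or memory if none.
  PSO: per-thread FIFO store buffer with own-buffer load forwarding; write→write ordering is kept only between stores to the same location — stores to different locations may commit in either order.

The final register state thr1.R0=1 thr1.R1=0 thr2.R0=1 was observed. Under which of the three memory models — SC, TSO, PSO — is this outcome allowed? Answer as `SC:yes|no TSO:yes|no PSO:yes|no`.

SC:no TSO:no PSO:yes

outcome vector order: (thr1.R0,thr1.R1,thr2.R0)
SC: 10 outcomes — {(0,0,0), (0,0,1), (0,1,0), (0,1,1), (0,2,0), (0,2,1), (1,1,0), (1,1,1), (1,2,0), (1,2,1)}
TSO: 10 outcomes — {(0,0,0), (0,0,1), (0,1,0), (0,1,1), (0,2,0), (0,2,1), (1,1,0), (1,1,1), (1,2,0), (1,2,1)}
PSO: 12 outcomes — {(0,0,0), (0,0,1), (0,1,0), (0,1,1), (0,2,0), (0,2,1), (1,0,0), (1,0,1), (1,1,0), (1,1,1), (1,2,0), (1,2,1)}
target (1,0,1) ∈ {PSO}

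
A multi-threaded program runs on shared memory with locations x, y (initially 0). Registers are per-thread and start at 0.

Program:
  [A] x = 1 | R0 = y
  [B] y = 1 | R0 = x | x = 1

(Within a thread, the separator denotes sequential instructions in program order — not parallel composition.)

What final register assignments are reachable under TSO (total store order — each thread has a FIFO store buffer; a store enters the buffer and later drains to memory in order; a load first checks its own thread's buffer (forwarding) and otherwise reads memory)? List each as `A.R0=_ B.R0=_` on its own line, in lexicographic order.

outcome vector order: (A.R0,B.R0)
|TSO outcomes| = 4

A.R0=0 B.R0=0
A.R0=0 B.R0=1
A.R0=1 B.R0=0
A.R0=1 B.R0=1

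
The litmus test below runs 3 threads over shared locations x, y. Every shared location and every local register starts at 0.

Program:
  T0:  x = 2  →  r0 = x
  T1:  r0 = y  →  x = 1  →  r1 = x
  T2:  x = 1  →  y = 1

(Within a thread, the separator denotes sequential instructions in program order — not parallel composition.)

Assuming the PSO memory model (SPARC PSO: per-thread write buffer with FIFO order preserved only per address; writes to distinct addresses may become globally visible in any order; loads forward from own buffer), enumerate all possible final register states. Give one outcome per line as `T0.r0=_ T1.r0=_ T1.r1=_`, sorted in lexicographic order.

T0.r0=1 T1.r0=0 T1.r1=1
T0.r0=1 T1.r0=0 T1.r1=2
T0.r0=1 T1.r0=1 T1.r1=1
T0.r0=1 T1.r0=1 T1.r1=2
T0.r0=2 T1.r0=0 T1.r1=1
T0.r0=2 T1.r0=0 T1.r1=2
T0.r0=2 T1.r0=1 T1.r1=1
T0.r0=2 T1.r0=1 T1.r1=2

outcome vector order: (T0.r0,T1.r0,T1.r1)
|PSO outcomes| = 8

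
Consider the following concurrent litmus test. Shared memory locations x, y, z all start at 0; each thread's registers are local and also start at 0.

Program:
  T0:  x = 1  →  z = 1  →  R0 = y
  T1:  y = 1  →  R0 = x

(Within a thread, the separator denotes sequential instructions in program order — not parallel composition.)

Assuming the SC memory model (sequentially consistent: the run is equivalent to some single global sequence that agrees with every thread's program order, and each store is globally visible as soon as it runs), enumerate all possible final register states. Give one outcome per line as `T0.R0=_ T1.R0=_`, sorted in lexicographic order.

T0.R0=0 T1.R0=1
T0.R0=1 T1.R0=0
T0.R0=1 T1.R0=1

outcome vector order: (T0.R0,T1.R0)
|SC outcomes| = 3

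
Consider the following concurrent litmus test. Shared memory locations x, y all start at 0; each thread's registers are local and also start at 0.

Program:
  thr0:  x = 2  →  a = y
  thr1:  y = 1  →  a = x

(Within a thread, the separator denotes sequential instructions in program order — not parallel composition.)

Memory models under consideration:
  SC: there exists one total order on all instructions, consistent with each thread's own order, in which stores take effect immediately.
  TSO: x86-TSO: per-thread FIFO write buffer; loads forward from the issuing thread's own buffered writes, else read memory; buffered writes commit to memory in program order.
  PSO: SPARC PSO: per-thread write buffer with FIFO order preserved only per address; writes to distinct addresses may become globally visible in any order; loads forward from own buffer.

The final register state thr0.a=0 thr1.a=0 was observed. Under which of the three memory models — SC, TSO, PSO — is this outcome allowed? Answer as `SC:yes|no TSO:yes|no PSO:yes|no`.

outcome vector order: (thr0.a,thr1.a)
[SC] allowed = {(0,2) (1,0) (1,2)}
[TSO] allowed = {(0,0) (0,2) (1,0) (1,2)}
[PSO] allowed = {(0,0) (0,2) (1,0) (1,2)}
target (0,0) ∈ {TSO,PSO}

SC:no TSO:yes PSO:yes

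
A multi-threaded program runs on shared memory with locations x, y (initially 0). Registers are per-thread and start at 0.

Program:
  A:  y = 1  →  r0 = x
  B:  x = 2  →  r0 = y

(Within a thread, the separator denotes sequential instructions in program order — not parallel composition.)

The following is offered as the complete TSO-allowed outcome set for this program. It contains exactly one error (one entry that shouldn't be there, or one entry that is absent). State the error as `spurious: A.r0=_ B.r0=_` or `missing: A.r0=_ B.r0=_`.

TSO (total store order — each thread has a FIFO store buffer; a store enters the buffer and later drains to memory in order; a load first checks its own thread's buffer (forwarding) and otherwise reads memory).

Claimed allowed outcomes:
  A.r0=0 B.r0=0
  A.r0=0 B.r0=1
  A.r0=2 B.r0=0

missing: A.r0=2 B.r0=1

outcome vector order: (A.r0,B.r0)
TSO: 4 outcomes — {00; 01; 20; 21}
TSO∖claimed = {21}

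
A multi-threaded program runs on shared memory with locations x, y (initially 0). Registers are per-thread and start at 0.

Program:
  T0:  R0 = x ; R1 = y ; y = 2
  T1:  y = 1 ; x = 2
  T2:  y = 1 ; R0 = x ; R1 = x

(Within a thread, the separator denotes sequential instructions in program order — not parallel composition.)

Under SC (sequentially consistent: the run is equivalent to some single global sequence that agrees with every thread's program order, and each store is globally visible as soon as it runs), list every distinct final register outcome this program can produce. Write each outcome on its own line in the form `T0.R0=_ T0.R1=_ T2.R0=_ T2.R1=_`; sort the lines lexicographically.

T0.R0=0 T0.R1=0 T2.R0=0 T2.R1=0
T0.R0=0 T0.R1=0 T2.R0=0 T2.R1=2
T0.R0=0 T0.R1=0 T2.R0=2 T2.R1=2
T0.R0=0 T0.R1=1 T2.R0=0 T2.R1=0
T0.R0=0 T0.R1=1 T2.R0=0 T2.R1=2
T0.R0=0 T0.R1=1 T2.R0=2 T2.R1=2
T0.R0=2 T0.R1=1 T2.R0=0 T2.R1=0
T0.R0=2 T0.R1=1 T2.R0=0 T2.R1=2
T0.R0=2 T0.R1=1 T2.R0=2 T2.R1=2

outcome vector order: (T0.R0,T0.R1,T2.R0,T2.R1)
|SC outcomes| = 9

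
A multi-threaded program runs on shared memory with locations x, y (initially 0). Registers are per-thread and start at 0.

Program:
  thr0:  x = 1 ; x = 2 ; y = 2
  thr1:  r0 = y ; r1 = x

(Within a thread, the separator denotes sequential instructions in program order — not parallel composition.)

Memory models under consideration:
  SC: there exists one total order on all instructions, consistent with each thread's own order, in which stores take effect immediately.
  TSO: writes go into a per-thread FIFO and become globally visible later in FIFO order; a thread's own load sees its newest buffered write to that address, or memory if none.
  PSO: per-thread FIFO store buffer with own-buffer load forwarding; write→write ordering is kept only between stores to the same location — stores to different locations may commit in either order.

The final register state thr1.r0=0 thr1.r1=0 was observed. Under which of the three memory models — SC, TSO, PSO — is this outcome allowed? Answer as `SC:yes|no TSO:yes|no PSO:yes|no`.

SC:yes TSO:yes PSO:yes

outcome vector order: (thr1.r0,thr1.r1)
SC: 4 outcomes — {(0,0); (0,1); (0,2); (2,2)}
TSO: 4 outcomes — {(0,0); (0,1); (0,2); (2,2)}
PSO: 6 outcomes — {(0,0); (0,1); (0,2); (2,0); (2,1); (2,2)}
target (0,0) ∈ {SC,TSO,PSO}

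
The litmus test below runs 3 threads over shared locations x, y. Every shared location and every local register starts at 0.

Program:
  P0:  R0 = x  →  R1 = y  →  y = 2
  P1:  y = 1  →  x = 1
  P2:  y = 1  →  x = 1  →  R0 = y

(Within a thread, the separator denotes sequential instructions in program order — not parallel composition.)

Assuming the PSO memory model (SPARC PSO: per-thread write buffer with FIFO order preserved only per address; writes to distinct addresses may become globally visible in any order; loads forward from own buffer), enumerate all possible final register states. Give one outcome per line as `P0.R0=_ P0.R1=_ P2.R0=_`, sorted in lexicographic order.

P0.R0=0 P0.R1=0 P2.R0=1
P0.R0=0 P0.R1=0 P2.R0=2
P0.R0=0 P0.R1=1 P2.R0=1
P0.R0=0 P0.R1=1 P2.R0=2
P0.R0=1 P0.R1=0 P2.R0=1
P0.R0=1 P0.R1=0 P2.R0=2
P0.R0=1 P0.R1=1 P2.R0=1
P0.R0=1 P0.R1=1 P2.R0=2

outcome vector order: (P0.R0,P0.R1,P2.R0)
|PSO outcomes| = 8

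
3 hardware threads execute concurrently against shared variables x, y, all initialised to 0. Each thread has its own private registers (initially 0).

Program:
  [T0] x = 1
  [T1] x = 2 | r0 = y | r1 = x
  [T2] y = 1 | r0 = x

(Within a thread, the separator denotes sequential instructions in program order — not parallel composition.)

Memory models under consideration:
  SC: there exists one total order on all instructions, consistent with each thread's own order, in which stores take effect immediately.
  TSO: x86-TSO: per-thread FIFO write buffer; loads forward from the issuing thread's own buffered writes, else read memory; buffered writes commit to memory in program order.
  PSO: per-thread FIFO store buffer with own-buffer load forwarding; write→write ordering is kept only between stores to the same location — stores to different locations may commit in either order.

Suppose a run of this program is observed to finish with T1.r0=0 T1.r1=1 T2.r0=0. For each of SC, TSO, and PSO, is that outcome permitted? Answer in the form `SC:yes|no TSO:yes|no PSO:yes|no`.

outcome vector order: (T1.r0,T1.r1,T2.r0)
[SC] allowed = {<0 1 1> <0 1 2> <0 2 1> <0 2 2> <1 1 0> <1 1 1> <1 1 2> <1 2 0> <1 2 1> <1 2 2>}
[TSO] allowed = {<0 1 0> <0 1 1> <0 1 2> <0 2 0> <0 2 1> <0 2 2> <1 1 0> <1 1 1> <1 1 2> <1 2 0> <1 2 1> <1 2 2>}
[PSO] allowed = {<0 1 0> <0 1 1> <0 1 2> <0 2 0> <0 2 1> <0 2 2> <1 1 0> <1 1 1> <1 1 2> <1 2 0> <1 2 1> <1 2 2>}
target <0 1 0> ∈ {TSO,PSO}

SC:no TSO:yes PSO:yes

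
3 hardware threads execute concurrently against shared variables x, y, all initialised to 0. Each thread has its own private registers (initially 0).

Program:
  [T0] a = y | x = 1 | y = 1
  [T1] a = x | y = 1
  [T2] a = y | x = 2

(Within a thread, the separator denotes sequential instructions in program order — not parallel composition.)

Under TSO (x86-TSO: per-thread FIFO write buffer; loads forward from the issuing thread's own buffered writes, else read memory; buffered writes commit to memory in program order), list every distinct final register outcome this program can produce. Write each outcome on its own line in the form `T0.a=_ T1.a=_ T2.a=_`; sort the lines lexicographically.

T0.a=0 T1.a=0 T2.a=0
T0.a=0 T1.a=0 T2.a=1
T0.a=0 T1.a=1 T2.a=0
T0.a=0 T1.a=1 T2.a=1
T0.a=0 T1.a=2 T2.a=0
T0.a=0 T1.a=2 T2.a=1
T0.a=1 T1.a=0 T2.a=0
T0.a=1 T1.a=0 T2.a=1
T0.a=1 T1.a=2 T2.a=0

outcome vector order: (T0.a,T1.a,T2.a)
|TSO outcomes| = 9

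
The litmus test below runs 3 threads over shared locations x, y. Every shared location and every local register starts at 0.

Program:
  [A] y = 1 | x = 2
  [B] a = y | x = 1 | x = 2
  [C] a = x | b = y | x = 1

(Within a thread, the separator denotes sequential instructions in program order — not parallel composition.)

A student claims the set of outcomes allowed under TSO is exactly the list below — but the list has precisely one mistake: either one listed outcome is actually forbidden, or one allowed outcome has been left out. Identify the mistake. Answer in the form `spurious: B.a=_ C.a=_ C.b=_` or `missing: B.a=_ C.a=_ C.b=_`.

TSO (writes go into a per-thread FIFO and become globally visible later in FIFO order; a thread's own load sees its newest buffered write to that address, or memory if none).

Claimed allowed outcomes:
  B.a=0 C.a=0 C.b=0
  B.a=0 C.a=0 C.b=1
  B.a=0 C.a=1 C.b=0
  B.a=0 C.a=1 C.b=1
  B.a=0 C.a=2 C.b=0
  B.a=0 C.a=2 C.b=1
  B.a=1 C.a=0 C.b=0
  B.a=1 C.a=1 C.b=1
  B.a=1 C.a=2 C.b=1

missing: B.a=1 C.a=0 C.b=1

outcome vector order: (B.a,C.a,C.b)
TSO: 10 outcomes — {000, 001, 010, 011, 020, 021, 100, 101, 111, 121}
TSO∖claimed = {101}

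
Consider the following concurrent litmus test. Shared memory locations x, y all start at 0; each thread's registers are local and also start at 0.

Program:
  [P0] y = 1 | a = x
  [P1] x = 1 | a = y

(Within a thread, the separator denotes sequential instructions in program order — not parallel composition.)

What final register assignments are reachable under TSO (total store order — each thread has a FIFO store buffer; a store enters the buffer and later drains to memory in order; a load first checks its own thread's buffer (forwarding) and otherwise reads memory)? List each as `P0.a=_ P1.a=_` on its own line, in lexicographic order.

P0.a=0 P1.a=0
P0.a=0 P1.a=1
P0.a=1 P1.a=0
P0.a=1 P1.a=1

outcome vector order: (P0.a,P1.a)
|TSO outcomes| = 4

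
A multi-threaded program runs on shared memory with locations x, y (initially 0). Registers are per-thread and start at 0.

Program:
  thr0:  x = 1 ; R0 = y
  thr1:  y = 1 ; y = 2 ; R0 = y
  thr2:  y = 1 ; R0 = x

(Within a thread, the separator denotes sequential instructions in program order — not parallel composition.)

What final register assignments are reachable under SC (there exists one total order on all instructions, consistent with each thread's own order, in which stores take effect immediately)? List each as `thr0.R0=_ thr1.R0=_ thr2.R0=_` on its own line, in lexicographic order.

thr0.R0=0 thr1.R0=1 thr2.R0=1
thr0.R0=0 thr1.R0=2 thr2.R0=1
thr0.R0=1 thr1.R0=1 thr2.R0=0
thr0.R0=1 thr1.R0=1 thr2.R0=1
thr0.R0=1 thr1.R0=2 thr2.R0=0
thr0.R0=1 thr1.R0=2 thr2.R0=1
thr0.R0=2 thr1.R0=1 thr2.R0=1
thr0.R0=2 thr1.R0=2 thr2.R0=0
thr0.R0=2 thr1.R0=2 thr2.R0=1

outcome vector order: (thr0.R0,thr1.R0,thr2.R0)
|SC outcomes| = 9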